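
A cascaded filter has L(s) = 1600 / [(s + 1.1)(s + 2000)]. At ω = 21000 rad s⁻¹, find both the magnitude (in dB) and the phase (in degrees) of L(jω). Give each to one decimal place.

|j21000 + 1.1| = √(21000² + 1.1²) = 2.1e+04
|j21000 + 2000| = √(21000² + 2000²) = 2.11e+04
|L(j21000)| = 1600 / (2.1e+04 × 2.11e+04) = 3.6118e-06
20 log₁₀(3.6118e-06) = -108.85 dB
∠(j21000 + 1.1) = arctan(21000/1.1) = 90.00°
∠(j21000 + 2000) = arctan(21000/2000) = 84.56°
∠L(j21000) = − (90.00° + 84.56°) = -174.56°

|L| = -108.8 dB, ∠L = -174.6°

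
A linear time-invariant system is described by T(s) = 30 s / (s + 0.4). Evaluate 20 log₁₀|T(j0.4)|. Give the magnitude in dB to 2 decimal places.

|j0.4| = 0.4
|j0.4 + 0.4| = √(0.4² + 0.4²) = 0.5657
|T(j0.4)| = 30 × 0.4 / 0.5657 = 21.213
20 log₁₀(21.213) = 26.532 dB

26.53 dB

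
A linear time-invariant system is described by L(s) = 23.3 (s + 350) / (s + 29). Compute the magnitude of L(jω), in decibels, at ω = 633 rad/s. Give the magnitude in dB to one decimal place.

28.5 dB

|j633 + 350| = √(633² + 350²) = 723.3
|j633 + 29| = √(633² + 29²) = 633.7
|L(j633)| = 23.3 × 723.3 / 633.7 = 26.597
20 log₁₀(26.597) = 28.50 dB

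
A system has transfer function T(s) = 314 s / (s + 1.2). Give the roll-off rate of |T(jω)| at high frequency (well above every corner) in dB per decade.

0 dB/decade

With 1 zero and 1 pole, the high-frequency asymptotic slope is 20 × (1 − 1) = 0 dB/decade.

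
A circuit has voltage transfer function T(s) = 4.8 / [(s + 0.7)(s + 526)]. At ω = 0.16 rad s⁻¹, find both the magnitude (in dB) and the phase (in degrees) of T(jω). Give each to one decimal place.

|T| = -37.9 dB, ∠T = -12.9°

|j0.16 + 0.7| = √(0.16² + 0.7²) = 0.7181
|j0.16 + 526| = √(0.16² + 526²) = 526
|T(j0.16)| = 4.8 / (0.7181 × 526) = 0.012709
20 log₁₀(0.012709) = -37.92 dB
∠(j0.16 + 0.7) = arctan(0.16/0.7) = 12.88°
∠(j0.16 + 526) = arctan(0.16/526) = 0.02°
∠T(j0.16) = − (12.88° + 0.02°) = -12.89°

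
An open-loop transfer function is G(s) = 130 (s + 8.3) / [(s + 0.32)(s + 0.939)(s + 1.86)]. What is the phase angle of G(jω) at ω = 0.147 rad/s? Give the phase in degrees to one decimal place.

∠(j0.147 + 8.3) = arctan(0.147/8.3) = 1.01°
∠(j0.147 + 0.32) = arctan(0.147/0.32) = 24.67°
∠(j0.147 + 0.939) = arctan(0.147/0.939) = 8.90°
∠(j0.147 + 1.86) = arctan(0.147/1.86) = 4.52°
∠G(j0.147) = 1.01° − (24.67° + 8.90° + 4.52°) = -37.07°

-37.1°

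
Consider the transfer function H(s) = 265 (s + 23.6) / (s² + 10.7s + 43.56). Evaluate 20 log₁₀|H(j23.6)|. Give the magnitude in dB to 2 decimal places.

23.78 dB

|j23.6 + 23.6| = √(23.6² + 23.6²) = 33.38
|(j23.6)² + 10.7(j23.6) + 43.56| = |-513.4 + j252.52| = 572.1
|H(j23.6)| = 265 × 33.38 / 572.1 = 15.459
20 log₁₀(15.459) = 23.783 dB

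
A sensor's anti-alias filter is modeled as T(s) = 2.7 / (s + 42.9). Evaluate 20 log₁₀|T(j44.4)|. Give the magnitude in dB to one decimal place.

|j44.4 + 42.9| = √(44.4² + 42.9²) = 61.74
|T(j44.4)| = 2.7 / 61.74 = 0.043732
20 log₁₀(0.043732) = -27.18 dB

-27.2 dB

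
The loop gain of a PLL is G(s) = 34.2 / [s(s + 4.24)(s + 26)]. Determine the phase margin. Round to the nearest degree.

85°

Gain crossover: |G(jω)| = 1 at ω ≈ 0.309 rad/s.
∠G(j0.309) = −90° − arctan(0.309/4.24) − arctan(0.309/26) ≈ -94.86°
PM = 180° + (-94.86°) = 85.14°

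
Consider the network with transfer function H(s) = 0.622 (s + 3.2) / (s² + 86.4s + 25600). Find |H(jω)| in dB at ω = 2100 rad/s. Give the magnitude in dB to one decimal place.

-70.5 dB

|j2100 + 3.2| = √(2100² + 3.2²) = 2100
|(j2100)² + 86.4(j2100) + 25600| = |-4.3844e+06 + j1.8144e+05| = 4.388e+06
|H(j2100)| = 0.622 × 2100 / 4.388e+06 = 0.00029767
20 log₁₀(0.00029767) = -70.53 dB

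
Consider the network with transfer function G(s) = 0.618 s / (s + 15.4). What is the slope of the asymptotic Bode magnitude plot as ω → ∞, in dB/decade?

With 1 zero and 1 pole, the high-frequency asymptotic slope is 20 × (1 − 1) = 0 dB/decade.

0 dB/decade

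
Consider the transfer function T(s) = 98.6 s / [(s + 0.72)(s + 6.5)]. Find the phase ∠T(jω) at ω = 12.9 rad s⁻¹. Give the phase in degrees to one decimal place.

-60.1°

∠(j12.9) = 90.00°
∠(j12.9 + 0.72) = arctan(12.9/0.72) = 86.81°
∠(j12.9 + 6.5) = arctan(12.9/6.5) = 63.26°
∠T(j12.9) = 90.00° − (86.81° + 63.26°) = -60.06°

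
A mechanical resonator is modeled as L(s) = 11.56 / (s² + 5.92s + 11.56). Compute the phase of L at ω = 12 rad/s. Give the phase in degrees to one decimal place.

-151.8°

∠[(j12)² + 5.92(j12) + 11.56] = ∠[-132.44 + j71.04] = 151.79°
∠L(j12) = −151.79° = -151.79°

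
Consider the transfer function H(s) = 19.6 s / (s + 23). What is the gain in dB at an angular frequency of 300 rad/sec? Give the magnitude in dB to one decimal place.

25.8 dB

|j300| = 300
|j300 + 23| = √(300² + 23²) = 300.9
|H(j300)| = 19.6 × 300 / 300.9 = 19.543
20 log₁₀(19.543) = 25.82 dB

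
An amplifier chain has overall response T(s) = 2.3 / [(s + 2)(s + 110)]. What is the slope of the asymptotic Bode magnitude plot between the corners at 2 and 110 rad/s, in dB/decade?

In this band the factors already past their corner are: pole at 2; net slope = -20 dB/decade.

-20 dB/decade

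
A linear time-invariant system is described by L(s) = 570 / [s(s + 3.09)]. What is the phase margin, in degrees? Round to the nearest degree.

Gain crossover: |L(jω)| = 1 at ω ≈ 23.8 rad s⁻¹.
∠L(j23.8) = −90° − arctan(23.8/3.09) ≈ -172.59°
PM = 180° + (-172.59°) = 7.41°

7°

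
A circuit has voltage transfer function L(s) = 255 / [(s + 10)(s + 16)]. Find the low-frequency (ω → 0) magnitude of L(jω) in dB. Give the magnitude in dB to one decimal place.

L(0) = 255 / (10 × 16) = 1.5938
20 log₁₀(1.5938) = 4.05 dB

4.0 dB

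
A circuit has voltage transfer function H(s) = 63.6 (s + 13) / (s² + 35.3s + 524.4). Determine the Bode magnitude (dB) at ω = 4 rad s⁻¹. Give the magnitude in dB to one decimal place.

4.3 dB

|j4 + 13| = √(4² + 13²) = 13.6
|(j4)² + 35.3(j4) + 524.4| = |508.4 + j141.2| = 527.6
|H(j4)| = 63.6 × 13.6 / 527.6 = 1.6395
20 log₁₀(1.6395) = 4.29 dB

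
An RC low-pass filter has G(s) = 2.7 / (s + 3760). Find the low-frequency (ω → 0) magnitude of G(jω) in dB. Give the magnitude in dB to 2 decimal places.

G(0) = 2.7 / 3760 = 0.00071809
20 log₁₀(0.00071809) = -62.876 dB

-62.88 dB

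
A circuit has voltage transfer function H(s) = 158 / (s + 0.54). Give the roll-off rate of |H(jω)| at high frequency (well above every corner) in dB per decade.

With 0 zeros and 1 pole, the high-frequency asymptotic slope is 20 × (0 − 1) = -20 dB/decade.

-20 dB/decade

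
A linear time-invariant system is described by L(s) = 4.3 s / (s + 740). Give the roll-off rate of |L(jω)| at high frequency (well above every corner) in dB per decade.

0 dB/decade

With 1 zero and 1 pole, the high-frequency asymptotic slope is 20 × (1 − 1) = 0 dB/decade.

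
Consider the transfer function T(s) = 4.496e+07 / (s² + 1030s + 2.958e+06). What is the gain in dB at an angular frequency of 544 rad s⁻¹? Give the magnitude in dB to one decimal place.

|(j544)² + 1030(j544) + 2.958e+06| = |2.6621e+06 + j5.6032e+05| = 2.72e+06
|T(j544)| = 4.496e+07 / 2.72e+06 = 16.527
20 log₁₀(16.527) = 24.36 dB

24.4 dB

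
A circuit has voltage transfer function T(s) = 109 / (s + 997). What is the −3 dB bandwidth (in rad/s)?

997 rad/s

For a single-pole low-pass, the −3 dB point is at the pole: ω = 997 rad/s.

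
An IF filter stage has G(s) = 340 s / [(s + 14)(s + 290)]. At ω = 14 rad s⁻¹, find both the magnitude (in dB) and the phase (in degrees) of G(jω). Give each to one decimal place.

|G| = -1.6 dB, ∠G = 42.2°

|j14| = 14
|j14 + 14| = √(14² + 14²) = 19.8
|j14 + 290| = √(14² + 290²) = 290.3
|G(j14)| = 340 × 14 / (19.8 × 290.3) = 0.82806
20 log₁₀(0.82806) = -1.64 dB
∠(j14) = 90.00°
∠(j14 + 14) = arctan(14/14) = 45.00°
∠(j14 + 290) = arctan(14/290) = 2.76°
∠G(j14) = 90.00° − (45.00° + 2.76°) = 42.24°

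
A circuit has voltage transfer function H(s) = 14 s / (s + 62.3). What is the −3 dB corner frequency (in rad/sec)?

For a single-pole high-pass, the −3 dB point is at the pole: ω = 62.3 rad/sec.

62.3 rad/sec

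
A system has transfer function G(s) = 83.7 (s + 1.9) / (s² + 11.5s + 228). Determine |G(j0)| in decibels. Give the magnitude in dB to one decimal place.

-3.1 dB

G(0) = 83.7 × 1.9 / 228 = 0.6975
20 log₁₀(0.6975) = -3.13 dB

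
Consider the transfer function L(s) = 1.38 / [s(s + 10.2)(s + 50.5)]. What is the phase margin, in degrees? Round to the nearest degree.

Gain crossover: |L(jω)| = 1 at ω ≈ 0.00268 rad s⁻¹.
∠L(j0.00268) = −90° − arctan(0.00268/10.2) − arctan(0.00268/50.5) ≈ -90.02°
PM = 180° + (-90.02°) = 89.98°

90°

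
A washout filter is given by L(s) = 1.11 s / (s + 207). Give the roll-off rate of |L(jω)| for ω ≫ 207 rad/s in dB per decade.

0 dB/decade

With 1 zero and 1 pole, the high-frequency asymptotic slope is 20 × (1 − 1) = 0 dB/decade.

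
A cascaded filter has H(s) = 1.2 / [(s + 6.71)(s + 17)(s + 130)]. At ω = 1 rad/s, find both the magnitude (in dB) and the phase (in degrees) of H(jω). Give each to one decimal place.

|H| = -81.9 dB, ∠H = -12.3°

|j1 + 6.71| = √(1² + 6.71²) = 6.784
|j1 + 17| = √(1² + 17²) = 17.03
|j1 + 130| = √(1² + 130²) = 130
|H(j1)| = 1.2 / (6.784 × 17.03 × 130) = 7.9898e-05
20 log₁₀(7.9898e-05) = -81.95 dB
∠(j1 + 6.71) = arctan(1/6.71) = 8.48°
∠(j1 + 17) = arctan(1/17) = 3.37°
∠(j1 + 130) = arctan(1/130) = 0.44°
∠H(j1) = − (8.48° + 3.37° + 0.44°) = -12.28°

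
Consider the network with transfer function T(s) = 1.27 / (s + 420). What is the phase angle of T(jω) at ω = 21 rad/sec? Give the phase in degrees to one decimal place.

∠(j21 + 420) = arctan(21/420) = 2.86°
∠T(j21) = −2.86° = -2.86°

-2.9°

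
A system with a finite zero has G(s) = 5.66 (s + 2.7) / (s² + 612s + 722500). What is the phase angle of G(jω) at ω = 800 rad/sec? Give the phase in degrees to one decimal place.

9.4°

∠(j800 + 2.7) = arctan(800/2.7) = 89.81°
∠[(j800)² + 612(j800) + 722500] = ∠[82500 + j4.896e+05] = 80.44°
∠G(j800) = 89.81° − 80.44° = 9.37°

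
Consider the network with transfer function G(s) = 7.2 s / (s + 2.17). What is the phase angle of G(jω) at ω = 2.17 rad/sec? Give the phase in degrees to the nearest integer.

∠(j2.17) = 90.00°
∠(j2.17 + 2.17) = arctan(2.17/2.17) = 45.00°
∠G(j2.17) = 90.00° − 45.00° = 45.00°

45 deg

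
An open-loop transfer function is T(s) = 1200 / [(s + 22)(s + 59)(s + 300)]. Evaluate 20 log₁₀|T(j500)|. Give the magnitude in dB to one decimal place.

|j500 + 22| = √(500² + 22²) = 500.5
|j500 + 59| = √(500² + 59²) = 503.5
|j500 + 300| = √(500² + 300²) = 583.1
|T(j500)| = 1200 / (500.5 × 503.5 × 583.1) = 8.1673e-06
20 log₁₀(8.1673e-06) = -101.76 dB

-101.8 dB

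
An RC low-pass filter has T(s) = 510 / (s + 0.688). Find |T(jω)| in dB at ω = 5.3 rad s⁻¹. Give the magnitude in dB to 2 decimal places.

39.59 dB

|j5.3 + 0.688| = √(5.3² + 0.688²) = 5.344
|T(j5.3)| = 510 / 5.344 = 95.426
20 log₁₀(95.426) = 39.593 dB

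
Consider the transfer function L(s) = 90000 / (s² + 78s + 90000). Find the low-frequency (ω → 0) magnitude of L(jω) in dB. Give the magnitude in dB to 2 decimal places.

0.00 dB

L(0) = 90000 / 90000 = 1
20 log₁₀(1) = 0.000 dB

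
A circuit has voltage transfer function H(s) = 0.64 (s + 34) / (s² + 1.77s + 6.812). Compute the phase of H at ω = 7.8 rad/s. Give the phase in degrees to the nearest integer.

-153°

∠(j7.8 + 34) = arctan(7.8/34) = 12.92°
∠[(j7.8)² + 1.77(j7.8) + 6.812] = ∠[-54.028 + j13.806] = 165.67°
∠H(j7.8) = 12.92° − 165.67° = -152.74°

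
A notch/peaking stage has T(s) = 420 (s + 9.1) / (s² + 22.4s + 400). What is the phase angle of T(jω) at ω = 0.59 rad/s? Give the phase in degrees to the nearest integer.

∠(j0.59 + 9.1) = arctan(0.59/9.1) = 3.71°
∠[(j0.59)² + 22.4(j0.59) + 400] = ∠[399.65 + j13.216] = 1.89°
∠T(j0.59) = 3.71° − 1.89° = 1.82°

2°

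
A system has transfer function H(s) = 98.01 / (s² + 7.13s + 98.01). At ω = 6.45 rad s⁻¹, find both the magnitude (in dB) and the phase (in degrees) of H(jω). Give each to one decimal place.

|(j6.45)² + 7.13(j6.45) + 98.01| = |56.408 + j45.989| = 72.78
|H(j6.45)| = 98.01 / 72.78 = 1.3467
20 log₁₀(1.3467) = 2.59 dB
∠[(j6.45)² + 7.13(j6.45) + 98.01] = ∠[56.408 + j45.989] = 39.19°
∠H(j6.45) = −39.19° = -39.19°

|H| = 2.6 dB, ∠H = -39.2°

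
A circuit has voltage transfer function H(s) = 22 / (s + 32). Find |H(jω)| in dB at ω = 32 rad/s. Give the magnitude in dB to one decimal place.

-6.3 dB

|j32 + 32| = √(32² + 32²) = 45.25
|H(j32)| = 22 / 45.25 = 0.48614
20 log₁₀(0.48614) = -6.26 dB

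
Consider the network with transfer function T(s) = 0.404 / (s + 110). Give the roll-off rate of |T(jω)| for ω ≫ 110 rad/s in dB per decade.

With 0 zeros and 1 pole, the high-frequency asymptotic slope is 20 × (0 − 1) = -20 dB/decade.

-20 dB/decade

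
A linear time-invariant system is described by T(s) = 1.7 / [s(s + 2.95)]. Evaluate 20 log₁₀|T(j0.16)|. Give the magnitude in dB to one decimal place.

|j0.16 + 2.95| = √(0.16² + 2.95²) = 2.954
|j0.16| = 0.16
|T(j0.16)| = 1.7 / (2.954 × 0.16) = 3.5964
20 log₁₀(3.5964) = 11.12 dB

11.1 dB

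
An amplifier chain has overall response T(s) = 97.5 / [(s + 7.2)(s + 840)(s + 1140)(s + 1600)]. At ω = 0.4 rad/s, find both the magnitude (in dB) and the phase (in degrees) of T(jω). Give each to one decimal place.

|j0.4 + 7.2| = √(0.4² + 7.2²) = 7.211
|j0.4 + 840| = √(0.4² + 840²) = 840
|j0.4 + 1140| = √(0.4² + 1140²) = 1140
|j0.4 + 1600| = √(0.4² + 1600²) = 1600
|T(j0.4)| = 97.5 / (7.211 × 840 × 1140 × 1600) = 8.8247e-09
20 log₁₀(8.8247e-09) = -161.09 dB
∠(j0.4 + 7.2) = arctan(0.4/7.2) = 3.18°
∠(j0.4 + 840) = arctan(0.4/840) = 0.03°
∠(j0.4 + 1140) = arctan(0.4/1140) = 0.02°
∠(j0.4 + 1600) = arctan(0.4/1600) = 0.01°
∠T(j0.4) = − (3.18° + 0.03° + 0.02° + 0.01°) = -3.24°

|T| = -161.1 dB, ∠T = -3.2°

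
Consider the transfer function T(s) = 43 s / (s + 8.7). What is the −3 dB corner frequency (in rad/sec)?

8.7 rad/sec

For a single-pole high-pass, the −3 dB point is at the pole: ω = 8.7 rad/sec.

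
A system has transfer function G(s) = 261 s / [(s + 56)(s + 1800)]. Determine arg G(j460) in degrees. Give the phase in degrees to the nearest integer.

-7°

∠(j460) = 90.00°
∠(j460 + 56) = arctan(460/56) = 83.06°
∠(j460 + 1800) = arctan(460/1800) = 14.34°
∠G(j460) = 90.00° − (83.06° + 14.34°) = -7.39°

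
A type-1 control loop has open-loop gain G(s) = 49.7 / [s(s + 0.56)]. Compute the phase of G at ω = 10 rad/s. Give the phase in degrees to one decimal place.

-176.8°

∠(j10 + 0.56) = arctan(10/0.56) = 86.79°
∠(j10) = 90.00°
∠G(j10) = − (86.79° + 90.00°) = -176.79°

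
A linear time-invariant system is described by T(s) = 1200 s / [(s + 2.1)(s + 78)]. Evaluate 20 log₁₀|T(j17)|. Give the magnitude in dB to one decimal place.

23.5 dB

|j17| = 17
|j17 + 2.1| = √(17² + 2.1²) = 17.13
|j17 + 78| = √(17² + 78²) = 79.83
|T(j17)| = 1200 × 17 / (17.13 × 79.83) = 14.918
20 log₁₀(14.918) = 23.47 dB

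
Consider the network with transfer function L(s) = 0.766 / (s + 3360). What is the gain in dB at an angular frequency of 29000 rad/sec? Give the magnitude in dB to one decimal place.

|j29000 + 3360| = √(29000² + 3360²) = 2.919e+04
|L(j29000)| = 0.766 / 2.919e+04 = 2.6238e-05
20 log₁₀(2.6238e-05) = -91.62 dB

-91.6 dB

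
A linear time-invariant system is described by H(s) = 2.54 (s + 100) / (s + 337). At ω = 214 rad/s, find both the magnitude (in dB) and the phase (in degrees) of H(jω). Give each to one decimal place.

|H| = 3.5 dB, ∠H = 32.5°

|j214 + 100| = √(214² + 100²) = 236.2
|j214 + 337| = √(214² + 337²) = 399.2
|H(j214)| = 2.54 × 236.2 / 399.2 = 1.5029
20 log₁₀(1.5029) = 3.54 dB
∠(j214 + 100) = arctan(214/100) = 64.95°
∠(j214 + 337) = arctan(214/337) = 32.42°
∠H(j214) = 64.95° − 32.42° = 32.54°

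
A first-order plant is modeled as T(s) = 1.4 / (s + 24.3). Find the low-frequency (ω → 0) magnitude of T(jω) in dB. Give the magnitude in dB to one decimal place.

T(0) = 1.4 / 24.3 = 0.057613
20 log₁₀(0.057613) = -24.79 dB

-24.8 dB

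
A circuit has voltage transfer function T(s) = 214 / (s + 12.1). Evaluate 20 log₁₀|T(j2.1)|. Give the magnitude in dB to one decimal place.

24.8 dB

|j2.1 + 12.1| = √(2.1² + 12.1²) = 12.28
|T(j2.1)| = 214 / 12.28 = 17.425
20 log₁₀(17.425) = 24.82 dB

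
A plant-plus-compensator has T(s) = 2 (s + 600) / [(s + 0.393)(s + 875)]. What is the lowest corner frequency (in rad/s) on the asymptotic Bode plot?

0.393 rad/s

Break frequencies occur at each pole and zero magnitude: 0.393 rad/s, 600 rad/s, 875 rad/s.
The lowest is 0.393 rad/s.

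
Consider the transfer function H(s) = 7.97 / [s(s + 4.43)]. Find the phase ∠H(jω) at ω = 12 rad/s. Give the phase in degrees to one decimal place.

∠(j12 + 4.43) = arctan(12/4.43) = 69.74°
∠(j12) = 90.00°
∠H(j12) = − (69.74° + 90.00°) = -159.74°

-159.7°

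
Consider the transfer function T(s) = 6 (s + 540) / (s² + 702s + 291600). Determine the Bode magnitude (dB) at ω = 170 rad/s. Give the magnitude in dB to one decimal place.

-38.6 dB

|j170 + 540| = √(170² + 540²) = 566.1
|(j170)² + 702(j170) + 291600| = |2.627e+05 + j1.1934e+05| = 2.885e+05
|T(j170)| = 6 × 566.1 / 2.885e+05 = 0.011772
20 log₁₀(0.011772) = -38.58 dB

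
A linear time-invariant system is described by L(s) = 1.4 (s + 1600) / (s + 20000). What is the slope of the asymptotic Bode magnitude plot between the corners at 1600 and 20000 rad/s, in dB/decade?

In this band the factors already past their corner are: zero at 1600; net slope = 20 dB/decade.

20 dB/decade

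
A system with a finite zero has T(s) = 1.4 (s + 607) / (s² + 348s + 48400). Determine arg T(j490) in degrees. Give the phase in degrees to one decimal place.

-99.4°

∠(j490 + 607) = arctan(490/607) = 38.91°
∠[(j490)² + 348(j490) + 48400] = ∠[-1.917e+05 + j1.7052e+05] = 138.35°
∠T(j490) = 38.91° − 138.35° = -99.43°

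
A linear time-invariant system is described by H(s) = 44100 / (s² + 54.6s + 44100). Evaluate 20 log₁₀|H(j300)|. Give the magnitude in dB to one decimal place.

|(j300)² + 54.6(j300) + 44100| = |-45900 + j16380| = 4.874e+04
|H(j300)| = 44100 / 4.874e+04 = 0.90489
20 log₁₀(0.90489) = -0.87 dB

-0.9 dB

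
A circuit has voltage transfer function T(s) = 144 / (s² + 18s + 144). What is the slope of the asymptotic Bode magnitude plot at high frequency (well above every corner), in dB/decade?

With 0 zeros and 2 poles, the high-frequency asymptotic slope is 20 × (0 − 2) = -40 dB/decade.

-40 dB/decade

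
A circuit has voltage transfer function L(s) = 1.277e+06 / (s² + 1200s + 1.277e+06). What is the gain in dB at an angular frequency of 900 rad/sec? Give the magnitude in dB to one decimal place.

0.7 dB

|(j900)² + 1200(j900) + 1.277e+06| = |4.67e+05 + j1.08e+06| = 1.177e+06
|L(j900)| = 1.277e+06 / 1.177e+06 = 1.0853
20 log₁₀(1.0853) = 0.71 dB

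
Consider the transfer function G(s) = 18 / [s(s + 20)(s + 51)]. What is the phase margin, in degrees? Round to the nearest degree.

Gain crossover: |G(jω)| = 1 at ω ≈ 0.0176 rad/sec.
∠G(j0.0176) = −90° − arctan(0.0176/20) − arctan(0.0176/51) ≈ -90.07°
PM = 180° + (-90.07°) = 89.93°

90 deg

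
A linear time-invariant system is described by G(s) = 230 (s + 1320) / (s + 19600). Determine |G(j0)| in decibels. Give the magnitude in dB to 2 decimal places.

G(0) = 230 × 1320 / 19600 = 15.49
20 log₁₀(15.49) = 23.801 dB

23.80 dB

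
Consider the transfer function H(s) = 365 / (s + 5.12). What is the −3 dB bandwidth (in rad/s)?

For a single-pole low-pass, the −3 dB point is at the pole: ω = 5.12 rad/s.

5.12 rad/s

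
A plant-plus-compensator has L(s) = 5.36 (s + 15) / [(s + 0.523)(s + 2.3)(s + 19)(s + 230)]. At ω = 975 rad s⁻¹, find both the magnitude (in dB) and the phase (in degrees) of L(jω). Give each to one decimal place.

|L| = -165.0 dB, ∠L = -256.3°

|j975 + 15| = √(975² + 15²) = 975.1
|j975 + 0.523| = √(975² + 0.523²) = 975
|j975 + 2.3| = √(975² + 2.3²) = 975
|j975 + 19| = √(975² + 19²) = 975.2
|j975 + 230| = √(975² + 230²) = 1002
|L(j975)| = 5.36 × 975.1 / (975 × 975 × 975.2 × 1002) = 5.6281e-09
20 log₁₀(5.6281e-09) = -164.99 dB
∠(j975 + 15) = arctan(975/15) = 89.12°
∠(j975 + 0.523) = arctan(975/0.523) = 89.97°
∠(j975 + 2.3) = arctan(975/2.3) = 89.86°
∠(j975 + 19) = arctan(975/19) = 88.88°
∠(j975 + 230) = arctan(975/230) = 76.73°
∠L(j975) = 89.12° − (89.97° + 89.86° + 88.88° + 76.73°) = -256.33°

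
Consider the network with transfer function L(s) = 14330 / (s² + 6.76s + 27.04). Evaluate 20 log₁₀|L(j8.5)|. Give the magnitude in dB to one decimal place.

|(j8.5)² + 6.76(j8.5) + 27.04| = |-45.21 + j57.46| = 73.11
|L(j8.5)| = 14330 / 73.11 = 196
20 log₁₀(196) = 45.84 dB

45.8 dB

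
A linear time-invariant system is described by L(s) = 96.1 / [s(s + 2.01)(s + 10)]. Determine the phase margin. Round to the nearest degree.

Gain crossover: |L(jω)| = 1 at ω ≈ 2.73 rad s⁻¹.
∠L(j2.73) = −90° − arctan(2.73/2.01) − arctan(2.73/10) ≈ -158.95°
PM = 180° + (-158.95°) = 21.05°

21°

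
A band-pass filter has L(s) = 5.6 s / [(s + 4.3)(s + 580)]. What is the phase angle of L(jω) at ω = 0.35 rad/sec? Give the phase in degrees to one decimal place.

85.3°

∠(j0.35) = 90.00°
∠(j0.35 + 4.3) = arctan(0.35/4.3) = 4.65°
∠(j0.35 + 580) = arctan(0.35/580) = 0.03°
∠L(j0.35) = 90.00° − (4.65° + 0.03°) = 85.31°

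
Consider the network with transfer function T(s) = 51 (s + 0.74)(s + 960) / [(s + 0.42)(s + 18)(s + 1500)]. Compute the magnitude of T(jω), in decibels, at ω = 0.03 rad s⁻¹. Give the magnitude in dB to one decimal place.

10.1 dB

|j0.03 + 0.74| = √(0.03² + 0.74²) = 0.7406
|j0.03 + 960| = √(0.03² + 960²) = 960
|j0.03 + 0.42| = √(0.03² + 0.42²) = 0.4211
|j0.03 + 18| = √(0.03² + 18²) = 18
|j0.03 + 1500| = √(0.03² + 1500²) = 1500
|T(j0.03)| = 51 × 0.7406 × 960 / (0.4211 × 18 × 1500) = 3.1894
20 log₁₀(3.1894) = 10.07 dB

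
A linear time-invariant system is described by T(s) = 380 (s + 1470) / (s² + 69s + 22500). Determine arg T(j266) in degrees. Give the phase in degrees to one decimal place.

-148.9°

∠(j266 + 1470) = arctan(266/1470) = 10.26°
∠[(j266)² + 69(j266) + 22500] = ∠[-48256 + j18354] = 159.18°
∠T(j266) = 10.26° − 159.18° = -148.92°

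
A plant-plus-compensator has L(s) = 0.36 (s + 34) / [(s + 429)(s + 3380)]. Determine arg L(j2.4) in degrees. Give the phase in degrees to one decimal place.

∠(j2.4 + 34) = arctan(2.4/34) = 4.04°
∠(j2.4 + 429) = arctan(2.4/429) = 0.32°
∠(j2.4 + 3380) = arctan(2.4/3380) = 0.04°
∠L(j2.4) = 4.04° − (0.32° + 0.04°) = 3.68°

3.7°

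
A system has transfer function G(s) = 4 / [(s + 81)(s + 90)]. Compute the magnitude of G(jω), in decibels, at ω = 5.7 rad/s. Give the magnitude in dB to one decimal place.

-65.3 dB

|j5.7 + 81| = √(5.7² + 81²) = 81.2
|j5.7 + 90| = √(5.7² + 90²) = 90.18
|G(j5.7)| = 4 / (81.2 × 90.18) = 0.00054625
20 log₁₀(0.00054625) = -65.25 dB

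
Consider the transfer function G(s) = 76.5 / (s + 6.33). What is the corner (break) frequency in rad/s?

The single real pole at s = −6.33 gives a corner at ω = 6.33 rad/s.

6.33 rad/s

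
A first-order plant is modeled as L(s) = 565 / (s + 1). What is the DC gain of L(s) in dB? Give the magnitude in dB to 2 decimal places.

55.04 dB

L(0) = 565 / 1 = 565
20 log₁₀(565) = 55.041 dB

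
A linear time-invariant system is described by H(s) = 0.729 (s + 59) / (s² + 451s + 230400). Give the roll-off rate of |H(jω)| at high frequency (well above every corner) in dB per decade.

With 1 zero and 2 poles, the high-frequency asymptotic slope is 20 × (1 − 2) = -20 dB/decade.

-20 dB/decade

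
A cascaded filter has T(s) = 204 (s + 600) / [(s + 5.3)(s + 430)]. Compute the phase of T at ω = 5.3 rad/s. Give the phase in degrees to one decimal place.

∠(j5.3 + 600) = arctan(5.3/600) = 0.51°
∠(j5.3 + 5.3) = arctan(5.3/5.3) = 45.00°
∠(j5.3 + 430) = arctan(5.3/430) = 0.71°
∠T(j5.3) = 0.51° − (45.00° + 0.71°) = -45.20°

-45.2°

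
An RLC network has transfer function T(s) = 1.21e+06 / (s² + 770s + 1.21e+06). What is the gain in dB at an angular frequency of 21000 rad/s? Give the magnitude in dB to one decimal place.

|(j21000)² + 770(j21000) + 1.21e+06| = |-4.3979e+08 + j1.617e+07| = 4.401e+08
|T(j21000)| = 1.21e+06 / 4.401e+08 = 0.0027495
20 log₁₀(0.0027495) = -51.22 dB

-51.2 dB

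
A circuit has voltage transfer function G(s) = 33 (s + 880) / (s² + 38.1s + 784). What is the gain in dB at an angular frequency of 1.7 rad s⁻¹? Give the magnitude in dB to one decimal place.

|j1.7 + 880| = √(1.7² + 880²) = 880
|(j1.7)² + 38.1(j1.7) + 784| = |781.11 + j64.77| = 783.8
|G(j1.7)| = 33 × 880 / 783.8 = 37.051
20 log₁₀(37.051) = 31.38 dB

31.4 dB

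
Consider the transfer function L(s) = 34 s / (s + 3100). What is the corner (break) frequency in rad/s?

3100 rad/s

The single real pole at s = −3100 gives a corner at ω = 3100 rad/s.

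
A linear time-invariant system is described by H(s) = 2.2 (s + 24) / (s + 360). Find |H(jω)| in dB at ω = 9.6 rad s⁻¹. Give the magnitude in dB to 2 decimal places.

|j9.6 + 24| = √(9.6² + 24²) = 25.85
|j9.6 + 360| = √(9.6² + 360²) = 360.1
|H(j9.6)| = 2.2 × 25.85 / 360.1 = 0.15791
20 log₁₀(0.15791) = -16.032 dB

-16.03 dB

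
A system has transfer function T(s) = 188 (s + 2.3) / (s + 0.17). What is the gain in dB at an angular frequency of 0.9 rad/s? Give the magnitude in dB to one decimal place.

|j0.9 + 2.3| = √(0.9² + 2.3²) = 2.47
|j0.9 + 0.17| = √(0.9² + 0.17²) = 0.9159
|T(j0.9)| = 188 × 2.47 / 0.9159 = 506.95
20 log₁₀(506.95) = 54.10 dB

54.1 dB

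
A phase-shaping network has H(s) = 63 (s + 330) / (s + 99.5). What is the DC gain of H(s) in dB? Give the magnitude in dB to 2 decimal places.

H(0) = 63 × 330 / 99.5 = 208.94
20 log₁₀(208.94) = 46.401 dB

46.40 dB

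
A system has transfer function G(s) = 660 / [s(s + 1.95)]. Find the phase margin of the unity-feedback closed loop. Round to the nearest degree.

Gain crossover: |G(jω)| = 1 at ω ≈ 25.7 rad s⁻¹.
∠G(j25.7) = −90° − arctan(25.7/1.95) ≈ -175.65°
PM = 180° + (-175.65°) = 4.35°

4°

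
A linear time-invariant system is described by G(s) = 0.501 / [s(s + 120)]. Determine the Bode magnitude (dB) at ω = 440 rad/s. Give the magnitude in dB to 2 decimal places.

-112.05 dB

|j440 + 120| = √(440² + 120²) = 456.1
|j440| = 440
|G(j440)| = 0.501 / (456.1 × 440) = 2.4966e-06
20 log₁₀(2.4966e-06) = -112.053 dB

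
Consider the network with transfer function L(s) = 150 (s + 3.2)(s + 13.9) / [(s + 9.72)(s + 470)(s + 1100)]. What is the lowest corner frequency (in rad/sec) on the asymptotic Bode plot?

3.2 rad/sec

Break frequencies occur at each pole and zero magnitude: 3.2 rad/sec, 9.72 rad/sec, 13.9 rad/sec, 470 rad/sec, 1100 rad/sec.
The lowest is 3.2 rad/sec.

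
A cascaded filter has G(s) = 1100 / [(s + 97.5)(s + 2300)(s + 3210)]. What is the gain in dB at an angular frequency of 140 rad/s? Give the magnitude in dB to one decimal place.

-121.2 dB

|j140 + 97.5| = √(140² + 97.5²) = 170.6
|j140 + 2300| = √(140² + 2300²) = 2304
|j140 + 3210| = √(140² + 3210²) = 3213
|G(j140)| = 1100 / (170.6 × 2304 × 3213) = 8.7087e-07
20 log₁₀(8.7087e-07) = -121.20 dB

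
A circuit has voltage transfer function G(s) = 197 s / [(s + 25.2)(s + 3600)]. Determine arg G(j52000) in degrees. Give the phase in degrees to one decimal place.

∠(j52000) = 90.00°
∠(j52000 + 25.2) = arctan(52000/25.2) = 89.97°
∠(j52000 + 3600) = arctan(52000/3600) = 86.04°
∠G(j52000) = 90.00° − (89.97° + 86.04°) = -86.01°

-86.0°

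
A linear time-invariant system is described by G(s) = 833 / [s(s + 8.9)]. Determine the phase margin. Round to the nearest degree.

18°

Gain crossover: |G(jω)| = 1 at ω ≈ 28.2 rad/sec.
∠G(j28.2) = −90° − arctan(28.2/8.9) ≈ -162.47°
PM = 180° + (-162.47°) = 17.53°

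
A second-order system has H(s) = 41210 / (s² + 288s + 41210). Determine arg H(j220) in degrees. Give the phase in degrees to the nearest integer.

-96°

∠[(j220)² + 288(j220) + 41210] = ∠[-7190 + j63360] = 96.47°
∠H(j220) = −96.47° = -96.47°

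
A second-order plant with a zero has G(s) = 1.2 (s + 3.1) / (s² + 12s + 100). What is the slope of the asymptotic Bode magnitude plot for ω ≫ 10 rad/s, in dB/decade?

With 1 zero and 2 poles, the high-frequency asymptotic slope is 20 × (1 − 2) = -20 dB/decade.

-20 dB/decade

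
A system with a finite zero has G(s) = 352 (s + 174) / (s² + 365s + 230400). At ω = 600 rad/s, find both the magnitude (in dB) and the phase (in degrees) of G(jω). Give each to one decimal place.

|j600 + 174| = √(600² + 174²) = 624.7
|(j600)² + 365(j600) + 230400| = |-1.296e+05 + j2.19e+05| = 2.545e+05
|G(j600)| = 352 × 624.7 / 2.545e+05 = 0.86414
20 log₁₀(0.86414) = -1.27 dB
∠(j600 + 174) = arctan(600/174) = 73.83°
∠[(j600)² + 365(j600) + 230400] = ∠[-1.296e+05 + j2.19e+05] = 120.62°
∠G(j600) = 73.83° − 120.62° = -46.79°

|G| = -1.3 dB, ∠G = -46.8°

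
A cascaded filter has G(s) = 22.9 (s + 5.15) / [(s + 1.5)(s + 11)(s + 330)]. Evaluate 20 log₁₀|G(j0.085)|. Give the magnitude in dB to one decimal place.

-33.3 dB

|j0.085 + 5.15| = √(0.085² + 5.15²) = 5.151
|j0.085 + 1.5| = √(0.085² + 1.5²) = 1.502
|j0.085 + 11| = √(0.085² + 11²) = 11
|j0.085 + 330| = √(0.085² + 330²) = 330
|G(j0.085)| = 22.9 × 5.151 / (1.502 × 11 × 330) = 0.021627
20 log₁₀(0.021627) = -33.30 dB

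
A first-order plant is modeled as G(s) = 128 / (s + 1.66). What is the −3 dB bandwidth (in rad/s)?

For a single-pole low-pass, the −3 dB point is at the pole: ω = 1.66 rad/s.

1.66 rad/s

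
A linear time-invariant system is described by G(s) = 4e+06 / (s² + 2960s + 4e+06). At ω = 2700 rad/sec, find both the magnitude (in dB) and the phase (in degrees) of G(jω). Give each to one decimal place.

|(j2700)² + 2960(j2700) + 4e+06| = |-3.29e+06 + j7.992e+06| = 8.643e+06
|G(j2700)| = 4e+06 / 8.643e+06 = 0.46282
20 log₁₀(0.46282) = -6.69 dB
∠[(j2700)² + 2960(j2700) + 4e+06] = ∠[-3.29e+06 + j7.992e+06] = 112.38°
∠G(j2700) = −112.38° = -112.38°

|G| = -6.7 dB, ∠G = -112.4°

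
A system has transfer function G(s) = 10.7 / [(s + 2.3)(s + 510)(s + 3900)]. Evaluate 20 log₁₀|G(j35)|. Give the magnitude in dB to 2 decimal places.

-136.31 dB

|j35 + 2.3| = √(35² + 2.3²) = 35.08
|j35 + 510| = √(35² + 510²) = 511.2
|j35 + 3900| = √(35² + 3900²) = 3900
|G(j35)| = 10.7 / (35.08 × 511.2 × 3900) = 1.5301e-07
20 log₁₀(1.5301e-07) = -136.306 dB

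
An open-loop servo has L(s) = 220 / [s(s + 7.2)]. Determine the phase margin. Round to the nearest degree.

Gain crossover: |L(jω)| = 1 at ω ≈ 14 rad s⁻¹.
∠L(j14) = −90° − arctan(14/7.2) ≈ -152.76°
PM = 180° + (-152.76°) = 27.24°

27°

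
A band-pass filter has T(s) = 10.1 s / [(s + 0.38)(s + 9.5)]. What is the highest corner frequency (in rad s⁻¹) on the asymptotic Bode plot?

Break frequencies occur at each pole and zero magnitude: 0.38 rad s⁻¹, 9.5 rad s⁻¹.
The highest is 9.5 rad s⁻¹.

9.5 rad s⁻¹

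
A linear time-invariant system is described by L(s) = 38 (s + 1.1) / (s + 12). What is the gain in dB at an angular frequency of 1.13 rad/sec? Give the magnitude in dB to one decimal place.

13.9 dB

|j1.13 + 1.1| = √(1.13² + 1.1²) = 1.577
|j1.13 + 12| = √(1.13² + 12²) = 12.05
|L(j1.13)| = 38 × 1.577 / 12.05 = 4.9718
20 log₁₀(4.9718) = 13.93 dB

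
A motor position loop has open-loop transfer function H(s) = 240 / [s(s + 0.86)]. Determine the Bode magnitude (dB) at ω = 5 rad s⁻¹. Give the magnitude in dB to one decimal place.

|j5 + 0.86| = √(5² + 0.86²) = 5.073
|j5| = 5
|H(j5)| = 240 / (5.073 × 5) = 9.4611
20 log₁₀(9.4611) = 19.52 dB

19.5 dB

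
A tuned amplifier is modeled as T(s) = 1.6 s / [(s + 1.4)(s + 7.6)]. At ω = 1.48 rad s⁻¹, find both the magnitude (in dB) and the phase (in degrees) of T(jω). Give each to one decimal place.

|T| = -16.5 dB, ∠T = 32.4°

|j1.48| = 1.48
|j1.48 + 1.4| = √(1.48² + 1.4²) = 2.037
|j1.48 + 7.6| = √(1.48² + 7.6²) = 7.743
|T(j1.48)| = 1.6 × 1.48 / (2.037 × 7.743) = 0.15012
20 log₁₀(0.15012) = -16.47 dB
∠(j1.48) = 90.00°
∠(j1.48 + 1.4) = arctan(1.48/1.4) = 46.59°
∠(j1.48 + 7.6) = arctan(1.48/7.6) = 11.02°
∠T(j1.48) = 90.00° − (46.59° + 11.02°) = 32.39°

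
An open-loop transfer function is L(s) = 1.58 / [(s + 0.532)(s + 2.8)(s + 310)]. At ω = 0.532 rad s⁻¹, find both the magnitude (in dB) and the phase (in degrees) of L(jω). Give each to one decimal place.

|j0.532 + 0.532| = √(0.532² + 0.532²) = 0.7524
|j0.532 + 2.8| = √(0.532² + 2.8²) = 2.85
|j0.532 + 310| = √(0.532² + 310²) = 310
|L(j0.532)| = 1.58 / (0.7524 × 2.85 × 310) = 0.0023769
20 log₁₀(0.0023769) = -52.48 dB
∠(j0.532 + 0.532) = arctan(0.532/0.532) = 45.00°
∠(j0.532 + 2.8) = arctan(0.532/2.8) = 10.76°
∠(j0.532 + 310) = arctan(0.532/310) = 0.10°
∠L(j0.532) = − (45.00° + 10.76° + 0.10°) = -55.86°

|L| = -52.5 dB, ∠L = -55.9°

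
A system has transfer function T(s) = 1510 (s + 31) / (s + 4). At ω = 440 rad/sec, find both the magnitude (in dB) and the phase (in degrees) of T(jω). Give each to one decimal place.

|T| = 63.6 dB, ∠T = -3.5°

|j440 + 31| = √(440² + 31²) = 441.1
|j440 + 4| = √(440² + 4²) = 440
|T(j440)| = 1510 × 441.1 / 440 = 1513.7
20 log₁₀(1513.7) = 63.60 dB
∠(j440 + 31) = arctan(440/31) = 85.97°
∠(j440 + 4) = arctan(440/4) = 89.48°
∠T(j440) = 85.97° − 89.48° = -3.51°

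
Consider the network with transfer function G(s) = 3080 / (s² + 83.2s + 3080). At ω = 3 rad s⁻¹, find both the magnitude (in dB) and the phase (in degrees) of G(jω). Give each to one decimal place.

|(j3)² + 83.2(j3) + 3080| = |3071 + j249.6| = 3081
|G(j3)| = 3080 / 3081 = 0.99963
20 log₁₀(0.99963) = -0.00 dB
∠[(j3)² + 83.2(j3) + 3080] = ∠[3071 + j249.6] = 4.65°
∠G(j3) = −4.65° = -4.65°

|G| = -0.0 dB, ∠G = -4.6°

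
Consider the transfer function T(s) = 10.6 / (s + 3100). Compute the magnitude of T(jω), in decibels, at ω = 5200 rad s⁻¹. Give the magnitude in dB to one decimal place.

|j5200 + 3100| = √(5200² + 3100²) = 6054
|T(j5200)| = 10.6 / 6054 = 0.0017509
20 log₁₀(0.0017509) = -55.13 dB

-55.1 dB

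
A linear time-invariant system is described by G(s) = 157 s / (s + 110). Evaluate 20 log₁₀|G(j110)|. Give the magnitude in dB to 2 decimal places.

|j110| = 110
|j110 + 110| = √(110² + 110²) = 155.6
|G(j110)| = 157 × 110 / 155.6 = 111.02
20 log₁₀(111.02) = 40.908 dB

40.91 dB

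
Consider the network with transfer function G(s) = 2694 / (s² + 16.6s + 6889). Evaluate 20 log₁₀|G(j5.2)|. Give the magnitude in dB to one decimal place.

-8.1 dB

|(j5.2)² + 16.6(j5.2) + 6889| = |6862 + j86.32| = 6863
|G(j5.2)| = 2694 / 6863 = 0.39257
20 log₁₀(0.39257) = -8.12 dB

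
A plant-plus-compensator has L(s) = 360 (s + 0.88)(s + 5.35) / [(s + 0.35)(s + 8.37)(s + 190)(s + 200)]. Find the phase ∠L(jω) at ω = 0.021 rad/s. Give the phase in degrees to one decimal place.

∠(j0.021 + 0.88) = arctan(0.021/0.88) = 1.37°
∠(j0.021 + 5.35) = arctan(0.021/5.35) = 0.22°
∠(j0.021 + 0.35) = arctan(0.021/0.35) = 3.43°
∠(j0.021 + 8.37) = arctan(0.021/8.37) = 0.14°
∠(j0.021 + 190) = arctan(0.021/190) = 0.01°
∠(j0.021 + 200) = arctan(0.021/200) = 0.01°
∠L(j0.021) = 1.37° + 0.22° − (3.43° + 0.14° + 0.01° + 0.01°) = -2.00°

-2.0°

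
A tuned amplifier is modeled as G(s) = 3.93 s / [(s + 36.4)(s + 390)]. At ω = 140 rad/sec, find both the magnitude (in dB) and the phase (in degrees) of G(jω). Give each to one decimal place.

|j140| = 140
|j140 + 36.4| = √(140² + 36.4²) = 144.7
|j140 + 390| = √(140² + 390²) = 414.4
|G(j140)| = 3.93 × 140 / (144.7 × 414.4) = 0.0091792
20 log₁₀(0.0091792) = -40.74 dB
∠(j140) = 90.00°
∠(j140 + 36.4) = arctan(140/36.4) = 75.43°
∠(j140 + 390) = arctan(140/390) = 19.75°
∠G(j140) = 90.00° − (75.43° + 19.75°) = -5.17°

|G| = -40.7 dB, ∠G = -5.2°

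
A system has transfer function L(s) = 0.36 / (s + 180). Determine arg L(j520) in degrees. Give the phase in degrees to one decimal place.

∠(j520 + 180) = arctan(520/180) = 70.91°
∠L(j520) = −70.91° = -70.91°

-70.9 deg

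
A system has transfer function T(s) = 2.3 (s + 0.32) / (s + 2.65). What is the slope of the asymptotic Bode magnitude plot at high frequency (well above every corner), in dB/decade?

0 dB/decade

With 1 zero and 1 pole, the high-frequency asymptotic slope is 20 × (1 − 1) = 0 dB/decade.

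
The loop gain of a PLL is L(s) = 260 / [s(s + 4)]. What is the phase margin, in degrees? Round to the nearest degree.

14°

Gain crossover: |L(jω)| = 1 at ω ≈ 15.9 rad/s.
∠L(j15.9) = −90° − arctan(15.9/4) ≈ -165.86°
PM = 180° + (-165.86°) = 14.14°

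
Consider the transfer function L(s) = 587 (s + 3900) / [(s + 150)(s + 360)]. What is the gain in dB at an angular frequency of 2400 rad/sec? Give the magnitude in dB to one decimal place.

-6.7 dB

|j2400 + 3900| = √(2400² + 3900²) = 4579
|j2400 + 150| = √(2400² + 150²) = 2405
|j2400 + 360| = √(2400² + 360²) = 2427
|L(j2400)| = 587 × 4579 / (2405 × 2427) = 0.46061
20 log₁₀(0.46061) = -6.73 dB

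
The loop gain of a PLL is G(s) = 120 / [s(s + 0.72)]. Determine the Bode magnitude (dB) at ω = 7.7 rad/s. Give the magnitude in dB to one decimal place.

6.1 dB

|j7.7 + 0.72| = √(7.7² + 0.72²) = 7.734
|j7.7| = 7.7
|G(j7.7)| = 120 / (7.734 × 7.7) = 2.0152
20 log₁₀(2.0152) = 6.09 dB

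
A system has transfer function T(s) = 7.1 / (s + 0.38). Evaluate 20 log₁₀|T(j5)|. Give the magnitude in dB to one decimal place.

3.0 dB

|j5 + 0.38| = √(5² + 0.38²) = 5.014
|T(j5)| = 7.1 / 5.014 = 1.4159
20 log₁₀(1.4159) = 3.02 dB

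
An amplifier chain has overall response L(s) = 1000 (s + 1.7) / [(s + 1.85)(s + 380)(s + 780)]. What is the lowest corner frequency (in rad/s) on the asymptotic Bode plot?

1.7 rad/s

Break frequencies occur at each pole and zero magnitude: 1.7 rad/s, 1.85 rad/s, 380 rad/s, 780 rad/s.
The lowest is 1.7 rad/s.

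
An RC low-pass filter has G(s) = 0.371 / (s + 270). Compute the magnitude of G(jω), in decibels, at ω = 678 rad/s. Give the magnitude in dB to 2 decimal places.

|j678 + 270| = √(678² + 270²) = 729.8
|G(j678)| = 0.371 / 729.8 = 0.00050837
20 log₁₀(0.00050837) = -65.876 dB

-65.88 dB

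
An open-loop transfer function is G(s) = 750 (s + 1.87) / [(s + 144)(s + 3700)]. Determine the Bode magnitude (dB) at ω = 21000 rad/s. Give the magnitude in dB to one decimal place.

|j21000 + 1.87| = √(21000² + 1.87²) = 2.1e+04
|j21000 + 144| = √(21000² + 144²) = 2.1e+04
|j21000 + 3700| = √(21000² + 3700²) = 2.132e+04
|G(j21000)| = 750 × 2.1e+04 / (2.1e+04 × 2.132e+04) = 0.035172
20 log₁₀(0.035172) = -29.08 dB

-29.1 dB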